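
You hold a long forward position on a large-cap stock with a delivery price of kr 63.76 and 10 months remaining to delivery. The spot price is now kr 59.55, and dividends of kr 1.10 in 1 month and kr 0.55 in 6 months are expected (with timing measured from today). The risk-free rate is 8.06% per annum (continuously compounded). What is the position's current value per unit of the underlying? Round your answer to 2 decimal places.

-kr 1.69

PV(remaining dividends) I = 1.10·e^(−0.0806·1/12) + 0.55·e^(−0.0806·6/12) = 1.6209
Current forward F = (S − I)·e^(rT) = (59.55 − 1.6209)·e^(0.0806·10/12) = 57.9291 × 1.069474 = 61.9537
Value (long) = (F − K)·e^(−rT) = (61.9537 − 63.76) × 0.935039 = -1.6890
Value = -kr 1.69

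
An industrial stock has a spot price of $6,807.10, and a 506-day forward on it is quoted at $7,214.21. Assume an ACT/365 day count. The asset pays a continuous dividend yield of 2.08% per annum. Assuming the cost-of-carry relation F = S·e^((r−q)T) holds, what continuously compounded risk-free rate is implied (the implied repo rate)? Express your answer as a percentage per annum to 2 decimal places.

6.27%

From F = S·e^((r−q)T): (r − q) = ln(F/S)/T
ln(7214.21/6807.10) = ln(1.059807) = 0.058087
(r − q) = 0.058087 / (506/365) = 0.041901
r = ln(F/S)/T + q = 0.041901 + 0.0208 = 0.062701
r = 6.27%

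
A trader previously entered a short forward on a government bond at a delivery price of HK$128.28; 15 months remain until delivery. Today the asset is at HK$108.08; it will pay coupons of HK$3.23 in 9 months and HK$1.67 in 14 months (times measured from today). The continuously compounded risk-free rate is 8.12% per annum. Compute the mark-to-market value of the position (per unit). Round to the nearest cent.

PV(remaining coupons) I = 3.23·e^(−0.0812·9/12) + 1.67·e^(−0.0812·14/12) = 4.5582
Current forward F = (S − I)·e^(rT) = (108.08 − 4.5582)·e^(0.0812·15/12) = 103.5218 × 1.106830 = 114.5810
Value (long) = (F − K)·e^(−rT) = (114.5810 − 128.28) × 0.903481 = -12.3768
Short position value = −(long value) = HK$12.38

HK$12.38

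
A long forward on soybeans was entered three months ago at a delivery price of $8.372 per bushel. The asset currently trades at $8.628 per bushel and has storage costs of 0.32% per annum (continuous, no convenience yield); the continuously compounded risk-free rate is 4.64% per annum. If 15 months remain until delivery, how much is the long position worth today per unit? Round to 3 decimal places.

Current fair forward for the remaining 15 months: F = S·e^((r + u)·T), (r + u) = 0.0464 + 0.0032 = 0.0496
F = 8.628 · e^(0.0496 × 15/12) = 8.628 × 1.063962 = 9.1799
Value of long forward = (F − K)·e^(−rT) = (9.1799 − 8.372) · e^(−0.0464·15/12)
= 0.8079 × 0.943650 = 0.762

$0.762 per bushel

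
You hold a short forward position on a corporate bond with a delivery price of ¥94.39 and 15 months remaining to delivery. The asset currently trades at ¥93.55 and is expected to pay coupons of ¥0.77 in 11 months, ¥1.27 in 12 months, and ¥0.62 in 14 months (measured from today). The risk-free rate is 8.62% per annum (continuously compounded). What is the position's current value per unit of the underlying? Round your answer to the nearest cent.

-¥6.36

PV(remaining coupons) I = 0.77·e^(−0.0862·11/12) + 1.27·e^(−0.0862·12/12) + 0.62·e^(−0.0862·14/12) = 2.4373
Current forward F = (S − I)·e^(rT) = (93.55 − 2.4373)·e^(0.0862·15/12) = 91.1127 × 1.113769 = 101.4785
Value (long) = (F − K)·e^(−rT) = (101.4785 − 94.39) × 0.897852 = 6.3644
Short position value = −(long value) = -¥6.36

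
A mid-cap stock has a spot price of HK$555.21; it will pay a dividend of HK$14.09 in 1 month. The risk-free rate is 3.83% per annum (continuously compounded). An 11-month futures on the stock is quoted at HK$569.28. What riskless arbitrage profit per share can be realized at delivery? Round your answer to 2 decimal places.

PV(dividends) I = 14.09·e^(−0.0383·1/12) = 14.0451
Fair futures F* = (S − I)·e^(rT) = (555.21 − 14.0451)·e^0.035108 = 541.1649 × 1.035732 = 560.5018
Market HK$569.28 > fair 560.5018: forward overpriced → cash-and-carry (borrow at r, buy the stock and collect the dividends, short the forward).
Profit at T = |F_mkt − F*| = |569.28 − 560.5018| = HK$8.78 per share

HK$8.78 per share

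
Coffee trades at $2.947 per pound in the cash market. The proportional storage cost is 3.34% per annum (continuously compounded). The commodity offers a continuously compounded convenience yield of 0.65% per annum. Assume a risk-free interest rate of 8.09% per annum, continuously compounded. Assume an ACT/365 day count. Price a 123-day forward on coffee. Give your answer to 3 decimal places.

$3.056 per pound

Net carry = r + u − y = 0.0809 + 0.0334 − 0.0065 = 0.1078
F = S·e^((r+u−y)T) = 2.947 · e^(0.1078 × 123/365) = 2.947 · e^0.036327
= 2.947 × 1.036995 = $3.056 per pound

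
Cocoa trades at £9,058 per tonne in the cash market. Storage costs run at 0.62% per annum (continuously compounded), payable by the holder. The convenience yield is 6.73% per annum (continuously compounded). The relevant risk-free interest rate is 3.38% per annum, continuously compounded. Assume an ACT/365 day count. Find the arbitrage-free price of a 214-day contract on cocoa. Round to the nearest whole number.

Net carry = r + u − y = 0.0338 + 0.0062 − 0.0673 = -0.0273
F = S·e^((r+u−y)T) = 9058 · e^(-0.0273 × 214/365) = 9058 · e^-0.016006
= 9058 × 0.984121 = £8,914 per tonne

£8,914 per tonne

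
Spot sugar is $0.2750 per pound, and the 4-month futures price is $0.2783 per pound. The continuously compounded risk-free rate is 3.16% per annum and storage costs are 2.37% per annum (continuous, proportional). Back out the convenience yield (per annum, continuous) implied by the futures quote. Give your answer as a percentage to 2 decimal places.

F = S·e^((r+u−y)T) ⇒ (r+u−y) = ln(F/S)/T
ln(0.2783/0.2750) = 0.011929; /T ⇒ 0.035787
y = r + u − ln(F/S)/T = 0.0316 + 0.0237 − 0.035787 = 0.019513
y = 1.95%

1.95%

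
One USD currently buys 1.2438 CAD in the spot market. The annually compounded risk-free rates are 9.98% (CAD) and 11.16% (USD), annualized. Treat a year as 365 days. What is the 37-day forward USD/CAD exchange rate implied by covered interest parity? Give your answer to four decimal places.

1.2425

By covered interest parity, F = S · (1+r_CAD)^T / (1+r_USD)^T
= 1.2438 × 1.009690 / 1.010783 = 1.2438 × 0.998919
F = 1.2425 CAD per USD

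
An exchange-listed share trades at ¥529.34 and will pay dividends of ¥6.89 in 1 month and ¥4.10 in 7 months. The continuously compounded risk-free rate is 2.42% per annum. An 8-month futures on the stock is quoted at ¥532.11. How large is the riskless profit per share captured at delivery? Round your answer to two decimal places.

¥5.26 per share

PV(dividends) I = 6.89·e^(−0.0242·1/12) + 4.10·e^(−0.0242·7/12) = 10.9186
Fair futures F* = (S − I)·e^(rT) = (529.34 − 10.9186)·e^0.016133 = 518.4214 × 1.016264 = 526.8530
Market ¥532.11 > fair 526.8530: forward overpriced → cash-and-carry (borrow at r, buy the stock and collect the dividends, short the forward).
Profit at T = |F_mkt − F*| = |532.11 − 526.8530| = ¥5.26 per share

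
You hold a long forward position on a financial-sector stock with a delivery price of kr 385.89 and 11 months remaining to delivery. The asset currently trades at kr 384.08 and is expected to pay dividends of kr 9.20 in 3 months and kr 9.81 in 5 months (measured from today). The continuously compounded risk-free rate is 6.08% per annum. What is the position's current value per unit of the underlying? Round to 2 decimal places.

kr 0.48

PV(remaining dividends) I = 9.20·e^(−0.0608·3/12) + 9.81·e^(−0.0608·5/12) = 18.6258
Current forward F = (S − I)·e^(rT) = (384.08 − 18.6258)·e^(0.0608·11/12) = 365.4542 × 1.057316 = 386.4006
Value (long) = (F − K)·e^(−rT) = (386.4006 − 385.89) × 0.945791 = 0.4829
Value = kr 0.48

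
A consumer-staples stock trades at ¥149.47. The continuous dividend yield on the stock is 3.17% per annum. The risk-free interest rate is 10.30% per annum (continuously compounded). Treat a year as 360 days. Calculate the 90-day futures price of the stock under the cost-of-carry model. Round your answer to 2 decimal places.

F = S·e^((r − q)T) = 149.47 · e^((0.1030 − 0.0317) × 90/360)
= 149.47 · e^0.017825 = 149.47 × 1.017985
F = ¥152.16

¥152.16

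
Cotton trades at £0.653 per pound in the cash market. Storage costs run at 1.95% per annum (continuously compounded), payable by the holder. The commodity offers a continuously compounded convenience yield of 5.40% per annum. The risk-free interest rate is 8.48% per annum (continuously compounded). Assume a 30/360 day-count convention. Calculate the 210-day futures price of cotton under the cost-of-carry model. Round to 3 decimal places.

£0.672 per pound

Net carry = r + u − y = 0.0848 + 0.0195 − 0.0540 = 0.0503
F = S·e^((r+u−y)T) = 0.653 · e^(0.0503 × 210/360) = 0.653 · e^0.029342
= 0.653 × 1.029777 = £0.672 per pound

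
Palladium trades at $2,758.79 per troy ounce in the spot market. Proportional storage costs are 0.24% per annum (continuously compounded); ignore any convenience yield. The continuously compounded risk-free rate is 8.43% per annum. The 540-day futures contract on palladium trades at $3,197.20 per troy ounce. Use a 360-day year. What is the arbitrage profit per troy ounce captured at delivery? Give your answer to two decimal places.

Fair futures: F* = S·e^(carry·T), with carry = (r + u) = 0.0843 + 0.0024 = 0.0867
F* = 2758.79 · e^(0.0867 × 540/360) = 2758.79 · e^0.13005000 = 2758.79 × 1.13888533 = $3141.9455
Market $3197.20 > fair $3141.9455: forward overpriced → cash-and-carry (buy spot, short the forward).
At maturity, profit = |F_mkt − F*| = |3197.20 − 3141.9455| = $55.25 per troy ounce

$55.25 per troy ounce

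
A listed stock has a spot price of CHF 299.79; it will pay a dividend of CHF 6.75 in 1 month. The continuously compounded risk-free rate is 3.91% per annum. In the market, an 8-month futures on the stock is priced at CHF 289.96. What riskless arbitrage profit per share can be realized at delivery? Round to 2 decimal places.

PV(dividends) I = 6.75·e^(−0.0391·1/12) = 6.7280
Fair futures F* = (S − I)·e^(rT) = (299.79 − 6.7280)·e^0.026067 = 293.0620 × 1.026410 = 300.8018
Market CHF 289.96 < fair 300.8018: forward underpriced → reverse cash-and-carry (short the stock, invest proceeds at r, pay the dividends, go long the forward).
Profit at T = |F_mkt − F*| = |289.96 − 300.8018| = CHF 10.84 per share

CHF 10.84 per share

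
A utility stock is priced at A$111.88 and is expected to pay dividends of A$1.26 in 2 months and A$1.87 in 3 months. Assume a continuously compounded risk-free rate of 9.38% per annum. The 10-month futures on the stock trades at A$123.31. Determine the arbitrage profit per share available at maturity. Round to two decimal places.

A$5.65 per share

PV(dividends) I = 1.26·e^(−0.0938·2/12) + 1.87·e^(−0.0938·3/12) = 3.0671
Fair futures F* = (S − I)·e^(rT) = (111.88 − 3.0671)·e^0.078167 = 108.8129 × 1.081303 = 117.6597
Market A$123.31 > fair 117.6597: forward overpriced → cash-and-carry (borrow at r, buy the stock and collect the dividends, short the forward).
Profit at T = |F_mkt − F*| = |123.31 − 117.6597| = A$5.65 per share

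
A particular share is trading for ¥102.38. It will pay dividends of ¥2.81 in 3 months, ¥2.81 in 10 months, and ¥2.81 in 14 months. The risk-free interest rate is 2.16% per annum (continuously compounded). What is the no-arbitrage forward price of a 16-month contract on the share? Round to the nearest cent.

¥96.83

PV(dividends) I = 2.81·e^(−0.0216·3/12) + 2.81·e^(−0.0216·10/12) + 2.81·e^(−0.0216·14/12)
I = 2.7949 + 2.7599 + 2.7401 = 8.2949
F = (S − I)·e^(rT) = (102.38 − 8.2949) · e^(0.0216·16/12)
= 94.0851 · e^0.028800 = 94.0851 × 1.029219 = ¥96.83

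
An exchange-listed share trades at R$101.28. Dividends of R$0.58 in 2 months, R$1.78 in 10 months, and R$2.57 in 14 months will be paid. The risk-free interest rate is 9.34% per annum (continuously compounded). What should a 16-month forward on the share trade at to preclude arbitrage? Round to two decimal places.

PV(dividends) I = 0.58·e^(−0.0934·2/12) + 1.78·e^(−0.0934·10/12) + 2.57·e^(−0.0934·14/12)
I = 0.5710 + 1.6467 + 2.3047 = 4.5224
F = (S − I)·e^(rT) = (101.28 − 4.5224) · e^(0.0934·16/12)
= 96.7576 · e^0.124533 = 96.7576 × 1.132619 = R$109.59

R$109.59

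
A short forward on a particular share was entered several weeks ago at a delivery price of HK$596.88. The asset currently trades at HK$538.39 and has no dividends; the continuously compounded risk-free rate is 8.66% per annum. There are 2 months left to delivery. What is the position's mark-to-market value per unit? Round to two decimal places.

HK$49.94

Current fair forward for the remaining 2 months: F = S·e^(r·T), r = 0.0866
F = 538.39 · e^(0.0866 × 2/12) = 538.39 × 1.014538 = 546.2171
Value of long forward = (F − K)·e^(−rT) = (546.2171 − 596.88) · e^(−0.0866·2/12)
= -50.6629 × 0.985670 = -49.94
Short position value = −(long value) = HK$49.94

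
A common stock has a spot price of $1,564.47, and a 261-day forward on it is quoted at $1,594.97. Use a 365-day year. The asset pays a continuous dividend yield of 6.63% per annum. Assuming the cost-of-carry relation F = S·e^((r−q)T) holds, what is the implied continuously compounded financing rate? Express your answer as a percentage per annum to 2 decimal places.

9.33%

From F = S·e^((r−q)T): (r − q) = ln(F/S)/T
ln(1594.97/1564.47) = ln(1.019495) = 0.019307
(r − q) = 0.019307 / (261/365) = 0.027000
r = ln(F/S)/T + q = 0.027000 + 0.0663 = 0.093300
r = 9.33%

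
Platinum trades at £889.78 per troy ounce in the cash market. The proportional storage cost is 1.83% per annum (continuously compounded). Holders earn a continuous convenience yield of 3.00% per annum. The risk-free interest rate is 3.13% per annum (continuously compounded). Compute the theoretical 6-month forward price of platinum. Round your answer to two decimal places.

Net carry = r + u − y = 0.0313 + 0.0183 − 0.0300 = 0.0196
F = S·e^((r+u−y)T) = 889.78 · e^(0.0196 × 6/12) = 889.78 · e^0.009800
= 889.78 × 1.009848 = £898.54 per troy ounce

£898.54 per troy ounce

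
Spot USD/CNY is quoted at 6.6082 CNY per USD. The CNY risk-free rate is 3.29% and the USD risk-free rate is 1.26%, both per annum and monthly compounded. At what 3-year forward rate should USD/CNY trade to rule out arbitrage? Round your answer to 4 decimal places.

7.0223

By covered interest parity, F = S · (1+r_CNY/12)^(12T) / (1+r_USD/12)^(12T)
= 6.6082 × 1.103586 / 1.038503 = 6.6082 × 1.062670
F = 7.0223 CNY per USD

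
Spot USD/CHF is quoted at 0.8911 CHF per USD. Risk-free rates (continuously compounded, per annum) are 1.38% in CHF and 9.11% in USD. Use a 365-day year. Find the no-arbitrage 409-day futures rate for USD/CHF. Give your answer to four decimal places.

F = S·e^((r_CHF − r_USD)T) = 0.8911 · e^((0.0138 − 0.0911) × 409/365)
= 0.8911 · e^-0.086618 = 0.8911 × 0.917027
F = 0.8172 CHF per USD

0.8172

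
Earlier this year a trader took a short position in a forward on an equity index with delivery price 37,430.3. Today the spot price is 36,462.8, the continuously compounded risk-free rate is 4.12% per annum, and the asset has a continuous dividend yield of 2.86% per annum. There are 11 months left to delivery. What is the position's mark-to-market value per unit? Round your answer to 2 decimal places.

523.75

Current fair forward for the remaining 11 months: F = S·e^((r − q)·T), (r − q) = 0.0412 − 0.0286 = 0.0126
F = 36462.8 · e^(0.0126 × 11/12) = 36462.8 × 1.01161696 = 36886.3869
Value of long forward = (F − K)·e^(−rT) = (36886.3869 − 37430.3) · e^(−0.0412·11/12)
= -543.9131 × 0.96293760 = -523.75
Short position value = −(long value) = 523.75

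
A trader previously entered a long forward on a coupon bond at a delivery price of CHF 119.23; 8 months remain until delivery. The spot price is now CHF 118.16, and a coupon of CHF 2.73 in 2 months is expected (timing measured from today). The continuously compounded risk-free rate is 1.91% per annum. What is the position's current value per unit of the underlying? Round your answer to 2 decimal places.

PV(remaining coupons) I = 2.73·e^(−0.0191·2/12) = 2.7213
Current forward F = (S − I)·e^(rT) = (118.16 − 2.7213)·e^(0.0191·8/12) = 115.4387 × 1.012815 = 116.9180
Value (long) = (F − K)·e^(−rT) = (116.9180 − 119.23) × 0.987347 = -2.2827
Value = -CHF 2.28

-CHF 2.28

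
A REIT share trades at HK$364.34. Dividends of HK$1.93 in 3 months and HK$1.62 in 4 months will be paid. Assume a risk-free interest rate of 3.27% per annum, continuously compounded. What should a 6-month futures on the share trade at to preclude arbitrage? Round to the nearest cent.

PV(dividends) I = 1.93·e^(−0.0327·3/12) + 1.62·e^(−0.0327·4/12)
I = 1.9143 + 1.6024 = 3.5167
F = (S − I)·e^(rT) = (364.34 − 3.5167) · e^(0.0327·6/12)
= 360.8233 · e^0.016350 = 360.8233 × 1.016484 = HK$366.77

HK$366.77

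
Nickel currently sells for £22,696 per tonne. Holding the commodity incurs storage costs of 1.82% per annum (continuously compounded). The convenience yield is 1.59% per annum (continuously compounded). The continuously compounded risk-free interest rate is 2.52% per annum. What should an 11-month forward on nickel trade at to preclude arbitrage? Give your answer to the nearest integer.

Net carry = r + u − y = 0.0252 + 0.0182 − 0.0159 = 0.0275
F = S·e^((r+u−y)T) = 22696 · e^(0.0275 × 11/12) = 22696 · e^0.025208
= 22696 × 1.025528 = £23,275 per tonne

£23,275 per tonne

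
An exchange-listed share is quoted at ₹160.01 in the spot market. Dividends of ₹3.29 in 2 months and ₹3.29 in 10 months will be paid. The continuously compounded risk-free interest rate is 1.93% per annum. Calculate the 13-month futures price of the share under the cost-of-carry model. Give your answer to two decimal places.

PV(dividends) I = 3.29·e^(−0.0193·2/12) + 3.29·e^(−0.0193·10/12)
I = 3.2794 + 3.2375 = 6.5169
F = (S − I)·e^(rT) = (160.01 − 6.5169) · e^(0.0193·13/12)
= 153.4931 · e^0.020908 = 153.4931 × 1.021128 = ₹156.74

₹156.74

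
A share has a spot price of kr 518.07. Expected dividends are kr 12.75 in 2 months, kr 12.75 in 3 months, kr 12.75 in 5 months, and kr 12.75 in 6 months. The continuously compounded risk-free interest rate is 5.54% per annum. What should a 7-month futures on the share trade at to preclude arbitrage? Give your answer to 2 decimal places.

PV(dividends) I = 12.75·e^(−0.0554·2/12) + 12.75·e^(−0.0554·3/12) + 12.75·e^(−0.0554·5/12) + 12.75·e^(−0.0554·6/12)
I = 12.6328 + 12.5746 + 12.4591 + 12.4017 = 50.0682
F = (S − I)·e^(rT) = (518.07 − 50.0682) · e^(0.0554·7/12)
= 468.0018 · e^0.032317 = 468.0018 × 1.032845 = kr 483.37

kr 483.37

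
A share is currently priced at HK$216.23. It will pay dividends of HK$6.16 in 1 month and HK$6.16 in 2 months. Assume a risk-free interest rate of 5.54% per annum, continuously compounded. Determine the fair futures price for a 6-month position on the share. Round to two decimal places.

PV(dividends) I = 6.16·e^(−0.0554·1/12) + 6.16·e^(−0.0554·2/12)
I = 6.1316 + 6.1034 = 12.2350
F = (S − I)·e^(rT) = (216.23 − 12.2350) · e^(0.0554·6/12)
= 203.9950 · e^0.027700 = 203.9950 × 1.028087 = HK$209.72

HK$209.72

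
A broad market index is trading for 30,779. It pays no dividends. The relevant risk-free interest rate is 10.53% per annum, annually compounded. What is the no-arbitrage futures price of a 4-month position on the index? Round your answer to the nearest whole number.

F = S · (1+r)^T
= 30779 × 1.033935
F = 31,823

31,823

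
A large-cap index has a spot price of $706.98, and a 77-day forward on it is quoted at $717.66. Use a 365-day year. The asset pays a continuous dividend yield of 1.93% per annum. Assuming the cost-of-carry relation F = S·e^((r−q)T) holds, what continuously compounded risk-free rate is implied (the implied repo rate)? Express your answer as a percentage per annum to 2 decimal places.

9.04%

From F = S·e^((r−q)T): (r − q) = ln(F/S)/T
ln(717.66/706.98) = ln(1.015107) = 0.014994
(r − q) = 0.014994 / (77/365) = 0.071075
r = ln(F/S)/T + q = 0.071075 + 0.0193 = 0.090375
r = 9.04%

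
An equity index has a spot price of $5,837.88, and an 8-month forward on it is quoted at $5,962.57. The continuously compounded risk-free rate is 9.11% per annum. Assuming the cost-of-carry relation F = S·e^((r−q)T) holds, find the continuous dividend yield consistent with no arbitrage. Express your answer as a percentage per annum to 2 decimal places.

From F = S·e^((r−q)T): (r − q) = ln(F/S)/T
ln(5962.57/5837.88) = ln(1.021359) = 0.021134
(r − q) = 0.021134 / (8/12) = 0.031701
q = r − ln(F/S)/T = 0.0911 − 0.031701 = 0.059399
q = 5.94%

5.94%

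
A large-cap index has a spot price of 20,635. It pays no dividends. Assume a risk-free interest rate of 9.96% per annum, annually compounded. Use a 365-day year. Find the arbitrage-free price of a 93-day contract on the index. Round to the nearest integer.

F = S · (1+r)^T
= 20635 × 1.024487
F = 21,140

21,140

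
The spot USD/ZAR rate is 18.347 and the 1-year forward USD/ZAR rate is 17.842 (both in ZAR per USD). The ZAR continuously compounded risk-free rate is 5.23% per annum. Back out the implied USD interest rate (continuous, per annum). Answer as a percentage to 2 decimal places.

8.02%

F = S·e^((r_ZAR − r_USD)T) ⇒ r_USD = r_ZAR − ln(F/S)/T
ln(17.842/18.347) = -0.027911; /(1) = -0.027911
r_USD = 0.0523 + 0.027911 = 0.080211
r_USD = 8.02%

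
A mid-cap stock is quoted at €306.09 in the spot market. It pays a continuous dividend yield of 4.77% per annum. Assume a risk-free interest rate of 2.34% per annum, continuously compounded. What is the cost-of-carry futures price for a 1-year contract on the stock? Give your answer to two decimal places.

€298.74

F = S·e^((r − q)T) = 306.09 · e^((0.0234 − 0.0477) × 1)
= 306.09 · e^-0.024300 = 306.09 × 0.975993
F = €298.74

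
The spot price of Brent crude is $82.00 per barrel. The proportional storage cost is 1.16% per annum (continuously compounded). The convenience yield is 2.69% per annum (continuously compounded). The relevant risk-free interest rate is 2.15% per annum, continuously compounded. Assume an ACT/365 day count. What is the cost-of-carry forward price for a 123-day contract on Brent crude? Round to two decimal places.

Net carry = r + u − y = 0.0215 + 0.0116 − 0.0269 = 0.0062
F = S·e^((r+u−y)T) = 82.00 · e^(0.0062 × 123/365) = 82.00 · e^0.002089
= 82.00 × 1.002091 = $82.17 per barrel

$82.17 per barrel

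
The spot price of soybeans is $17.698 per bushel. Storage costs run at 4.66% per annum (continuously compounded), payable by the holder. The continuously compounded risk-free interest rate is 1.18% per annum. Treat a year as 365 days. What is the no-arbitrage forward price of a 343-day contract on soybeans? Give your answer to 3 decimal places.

Net carry = r + u − y = 0.0118 + 0.0466 − 0.0000 = 0.0584
F = S·e^((r+u−y)T) = 17.698 · e^(0.0584 × 343/365) = 17.698 · e^0.054880
= 17.698 × 1.056414 = $18.696 per bushel

$18.696 per bushel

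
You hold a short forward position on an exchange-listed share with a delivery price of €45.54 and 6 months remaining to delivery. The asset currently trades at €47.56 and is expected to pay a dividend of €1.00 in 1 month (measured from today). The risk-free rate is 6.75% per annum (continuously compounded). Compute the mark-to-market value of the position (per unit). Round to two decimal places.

PV(remaining dividends) I = 1.00·e^(−0.0675·1/12) = 0.9944
Current forward F = (S − I)·e^(rT) = (47.56 − 0.9944)·e^(0.0675·6/12) = 46.5656 × 1.034326 = 48.1640
Value (long) = (F − K)·e^(−rT) = (48.1640 − 45.54) × 0.966813 = 2.5369
Short position value = −(long value) = -€2.54

-€2.54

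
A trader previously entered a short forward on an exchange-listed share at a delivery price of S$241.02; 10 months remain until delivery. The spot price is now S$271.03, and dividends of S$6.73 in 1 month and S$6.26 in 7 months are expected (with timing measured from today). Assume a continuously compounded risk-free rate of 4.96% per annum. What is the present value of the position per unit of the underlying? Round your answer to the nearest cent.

PV(remaining dividends) I = 6.73·e^(−0.0496·1/12) + 6.26·e^(−0.0496·7/12) = 12.7837
Current forward F = (S − I)·e^(rT) = (271.03 − 12.7837)·e^(0.0496·10/12) = 258.2463 × 1.042199 = 269.1440
Value (long) = (F − K)·e^(−rT) = (269.1440 − 241.02) × 0.959509 = 26.9852
Short position value = −(long value) = -S$26.99

-S$26.99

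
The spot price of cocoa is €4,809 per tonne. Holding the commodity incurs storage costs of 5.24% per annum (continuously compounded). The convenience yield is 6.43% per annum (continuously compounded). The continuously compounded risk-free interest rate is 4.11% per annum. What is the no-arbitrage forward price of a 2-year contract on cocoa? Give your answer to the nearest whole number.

Net carry = r + u − y = 0.0411 + 0.0524 − 0.0643 = 0.0292
F = S·e^((r+u−y)T) = 4809 · e^(0.0292 × 2) = 4809 · e^0.058400
= 4809 × 1.060139 = €5,098 per tonne

€5,098 per tonne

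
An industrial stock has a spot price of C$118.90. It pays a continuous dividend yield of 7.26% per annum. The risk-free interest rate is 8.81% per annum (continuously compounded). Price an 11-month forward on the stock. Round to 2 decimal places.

C$120.60

F = S·e^((r − q)T) = 118.90 · e^((0.0881 − 0.0726) × 11/12)
= 118.90 · e^0.014208 = 118.90 × 1.014309
F = C$120.60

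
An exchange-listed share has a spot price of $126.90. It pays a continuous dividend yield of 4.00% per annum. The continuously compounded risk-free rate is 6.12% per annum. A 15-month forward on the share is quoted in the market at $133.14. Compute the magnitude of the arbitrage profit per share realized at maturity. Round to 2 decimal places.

Fair forward: F* = S·e^(carry·T), with carry = (r − q) = 0.0612 − 0.0400 = 0.0212
F* = 126.90 · e^(0.0212 × 15/12) = 126.90 · e^0.026500 = 126.90 × 1.026854 = $130.3078
Market $133.14 > fair $130.3078: forward overpriced → cash-and-carry (buy spot, short the forward).
At maturity, profit = |F_mkt − F*| = |133.14 − 130.3078| = $2.83 per share

$2.83 per share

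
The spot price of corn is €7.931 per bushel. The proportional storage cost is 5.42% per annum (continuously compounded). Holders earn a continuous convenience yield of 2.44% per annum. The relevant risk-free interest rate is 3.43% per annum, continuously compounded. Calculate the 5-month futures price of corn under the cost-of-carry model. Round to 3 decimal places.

Net carry = r + u − y = 0.0343 + 0.0542 − 0.0244 = 0.0641
F = S·e^((r+u−y)T) = 7.931 · e^(0.0641 × 5/12) = 7.931 · e^0.026708
= 7.931 × 1.027068 = €8.146 per bushel

€8.146 per bushel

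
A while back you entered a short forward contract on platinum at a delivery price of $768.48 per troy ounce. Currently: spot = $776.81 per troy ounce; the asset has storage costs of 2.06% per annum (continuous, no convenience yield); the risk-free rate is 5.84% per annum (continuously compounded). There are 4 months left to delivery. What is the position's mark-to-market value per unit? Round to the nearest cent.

Current fair forward for the remaining 4 months: F = S·e^((r + u)·T), (r + u) = 0.0584 + 0.0206 = 0.0790
F = 776.81 · e^(0.0790 × 4/12) = 776.81 × 1.026683 = 797.5376
Value of long forward = (F − K)·e^(−rT) = (797.5376 − 768.48) · e^(−0.0584·4/12)
= 29.0576 × 0.980722 = 28.50
Short position value = −(long value) = -$28.50

-$28.50 per troy ounce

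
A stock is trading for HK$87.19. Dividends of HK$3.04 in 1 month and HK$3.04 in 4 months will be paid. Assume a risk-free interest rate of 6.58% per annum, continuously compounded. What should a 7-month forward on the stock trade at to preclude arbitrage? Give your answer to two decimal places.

PV(dividends) I = 3.04·e^(−0.0658·1/12) + 3.04·e^(−0.0658·4/12)
I = 3.0234 + 2.9740 = 5.9974
F = (S − I)·e^(rT) = (87.19 − 5.9974) · e^(0.0658·7/12)
= 81.1926 · e^0.038383 = 81.1926 × 1.039129 = HK$84.37

HK$84.37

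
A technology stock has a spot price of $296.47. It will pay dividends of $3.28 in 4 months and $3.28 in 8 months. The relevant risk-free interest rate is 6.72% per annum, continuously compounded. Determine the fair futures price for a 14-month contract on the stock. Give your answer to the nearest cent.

PV(dividends) I = 3.28·e^(−0.0672·4/12) + 3.28·e^(−0.0672·8/12)
I = 3.2073 + 3.1363 = 6.3436
F = (S − I)·e^(rT) = (296.47 − 6.3436) · e^(0.0672·14/12)
= 290.1264 · e^0.078400 = 290.1264 × 1.081555 = $313.79

$313.79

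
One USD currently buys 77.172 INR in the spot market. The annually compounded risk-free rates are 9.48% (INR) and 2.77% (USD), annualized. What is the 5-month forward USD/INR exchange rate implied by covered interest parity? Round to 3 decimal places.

By covered interest parity, F = S · (1+r_INR)^T / (1+r_USD)^T
= 77.172 × 1.038459 / 1.011450 = 77.172 × 1.026703
F = 79.233 INR per USD

79.233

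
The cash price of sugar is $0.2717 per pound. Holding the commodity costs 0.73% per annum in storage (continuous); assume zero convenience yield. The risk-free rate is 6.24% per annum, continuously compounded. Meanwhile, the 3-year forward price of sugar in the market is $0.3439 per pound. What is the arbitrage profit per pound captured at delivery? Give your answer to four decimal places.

Fair forward: F* = S·e^(carry·T), with carry = (r + u) = 0.0624 + 0.0073 = 0.0697
F* = 0.2717 · e^(0.0697 × 3) = 0.2717 · e^0.209100 = 0.2717 × 1.232568 = $0.3349
Market $0.3439 > fair $0.3349: forward overpriced → cash-and-carry (buy spot, short the forward).
At maturity, profit = |F_mkt − F*| = |0.3439 − 0.3349| = $0.0090 per pound

$0.0090 per pound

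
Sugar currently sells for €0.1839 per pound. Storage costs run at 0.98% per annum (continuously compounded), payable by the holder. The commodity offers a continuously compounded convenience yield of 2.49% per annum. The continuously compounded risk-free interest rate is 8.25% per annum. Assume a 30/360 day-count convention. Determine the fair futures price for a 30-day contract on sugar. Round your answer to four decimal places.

Net carry = r + u − y = 0.0825 + 0.0098 − 0.0249 = 0.0674
F = S·e^((r+u−y)T) = 0.1839 · e^(0.0674 × 30/360) = 0.1839 · e^0.005617
= 0.1839 × 1.005633 = €0.1849 per pound

€0.1849 per pound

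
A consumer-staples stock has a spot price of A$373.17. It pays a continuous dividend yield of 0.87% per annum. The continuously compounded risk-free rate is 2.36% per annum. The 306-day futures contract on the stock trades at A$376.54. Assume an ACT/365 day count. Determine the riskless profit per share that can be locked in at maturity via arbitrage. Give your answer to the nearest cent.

A$1.32 per share

Fair futures: F* = S·e^(carry·T), with carry = (r − q) = 0.0236 − 0.0087 = 0.0149
F* = 373.17 · e^(0.0149 × 306/365) = 373.17 · e^0.012492 = 373.17 × 1.012570 = A$377.8607
Market A$376.54 < fair A$377.8607: forward underpriced → reverse cash-and-carry (short spot, go long the forward).
At maturity, profit = |F_mkt − F*| = |376.54 − 377.8607| = A$1.32 per share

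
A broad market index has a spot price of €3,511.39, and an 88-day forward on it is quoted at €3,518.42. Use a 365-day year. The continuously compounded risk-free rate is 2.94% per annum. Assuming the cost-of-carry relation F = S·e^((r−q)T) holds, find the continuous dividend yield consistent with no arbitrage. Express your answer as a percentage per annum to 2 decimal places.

From F = S·e^((r−q)T): (r − q) = ln(F/S)/T
ln(3518.42/3511.39) = ln(1.002002) = 0.002000
(r − q) = 0.002000 / (88/365) = 0.008295
q = r − ln(F/S)/T = 0.0294 − 0.008295 = 0.021105
q = 2.11%

2.11%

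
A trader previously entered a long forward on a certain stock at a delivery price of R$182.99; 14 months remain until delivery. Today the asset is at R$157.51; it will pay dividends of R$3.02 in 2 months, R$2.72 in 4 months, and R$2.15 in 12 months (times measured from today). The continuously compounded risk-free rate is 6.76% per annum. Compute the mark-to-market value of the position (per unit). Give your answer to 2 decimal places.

-R$19.26

PV(remaining dividends) I = 3.02·e^(−0.0676·2/12) + 2.72·e^(−0.0676·4/12) + 2.15·e^(−0.0676·12/12) = 7.6550
Current forward F = (S − I)·e^(rT) = (157.51 − 7.6550)·e^(0.0676·14/12) = 149.8550 × 1.082060 = 162.1521
Value (long) = (F − K)·e^(−rT) = (162.1521 − 182.99) × 0.924163 = -19.2576
Value = -R$19.26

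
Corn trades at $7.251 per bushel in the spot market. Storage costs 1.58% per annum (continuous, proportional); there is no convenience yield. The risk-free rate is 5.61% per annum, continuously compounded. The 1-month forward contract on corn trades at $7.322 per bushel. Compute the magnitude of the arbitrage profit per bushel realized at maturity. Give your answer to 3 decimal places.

$0.027 per bushel

Fair forward: F* = S·e^(carry·T), with carry = (r + u) = 0.0561 + 0.0158 = 0.0719
F* = 7.251 · e^(0.0719 × 1/12) = 7.251 · e^0.005992 = 7.251 × 1.006010 = $7.2946
Market $7.322 > fair $7.2946: forward overpriced → cash-and-carry (buy spot, short the forward).
At maturity, profit = |F_mkt − F*| = |7.322 − 7.2946| = $0.027 per bushel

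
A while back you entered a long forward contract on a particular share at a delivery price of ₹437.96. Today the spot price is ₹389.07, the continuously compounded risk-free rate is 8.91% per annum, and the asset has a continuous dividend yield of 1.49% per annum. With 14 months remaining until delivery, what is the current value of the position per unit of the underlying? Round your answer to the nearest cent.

Current fair forward for the remaining 14 months: F = S·e^((r − q)·T), (r − q) = 0.0891 − 0.0149 = 0.0742
F = 389.07 · e^(0.0742 × 14/12) = 389.07 × 1.090424 = 424.2513
Value of long forward = (F − K)·e^(−rT) = (424.2513 − 437.96) · e^(−0.0891·14/12)
= -13.7087 × 0.901270 = -12.36

-₹12.36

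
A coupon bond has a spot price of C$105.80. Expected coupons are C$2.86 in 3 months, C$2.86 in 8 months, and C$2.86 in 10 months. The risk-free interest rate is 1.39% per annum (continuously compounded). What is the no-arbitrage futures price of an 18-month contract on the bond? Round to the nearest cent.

C$99.34

PV(coupons) I = 2.86·e^(−0.0139·3/12) + 2.86·e^(−0.0139·8/12) + 2.86·e^(−0.0139·10/12)
I = 2.8501 + 2.8336 + 2.8271 = 8.5108
F = (S − I)·e^(rT) = (105.80 − 8.5108) · e^(0.0139·18/12)
= 97.2892 · e^0.020850 = 97.2892 × 1.021069 = C$99.34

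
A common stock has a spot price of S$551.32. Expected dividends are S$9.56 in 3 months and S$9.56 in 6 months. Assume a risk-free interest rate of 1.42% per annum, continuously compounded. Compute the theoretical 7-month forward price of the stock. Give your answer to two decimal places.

PV(dividends) I = 9.56·e^(−0.0142·3/12) + 9.56·e^(−0.0142·6/12)
I = 9.5261 + 9.4924 = 19.0185
F = (S − I)·e^(rT) = (551.32 − 19.0185) · e^(0.0142·7/12)
= 532.3015 · e^0.008283 = 532.3015 × 1.008317 = S$536.73

S$536.73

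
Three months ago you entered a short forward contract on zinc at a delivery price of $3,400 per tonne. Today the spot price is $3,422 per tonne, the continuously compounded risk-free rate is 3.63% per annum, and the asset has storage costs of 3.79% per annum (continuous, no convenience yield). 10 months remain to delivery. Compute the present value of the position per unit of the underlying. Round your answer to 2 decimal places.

Current fair forward for the remaining 10 months: F = S·e^((r + u)·T), (r + u) = 0.0363 + 0.0379 = 0.0742
F = 3422 · e^(0.0742 × 10/12) = 3422 × 1.06378503 = 3640.2724
Value of long forward = (F − K)·e^(−rT) = (3640.2724 − 3400) · e^(−0.0363·10/12)
= 240.2724 × 0.97020295 = 233.11
Short position value = −(long value) = -$233.11

-$233.11 per tonne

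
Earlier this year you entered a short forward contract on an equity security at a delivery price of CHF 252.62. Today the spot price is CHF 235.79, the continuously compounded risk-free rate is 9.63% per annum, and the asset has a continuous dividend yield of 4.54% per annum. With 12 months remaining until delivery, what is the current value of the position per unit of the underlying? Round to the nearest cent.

Current fair forward for the remaining 12 months: F = S·e^((r − q)·T), (r − q) = 0.0963 − 0.0454 = 0.0509
F = 235.79 · e^(0.0509 × 12/12) = 235.79 × 1.052218 = 248.1025
Value of long forward = (F − K)·e^(−rT) = (248.1025 − 252.62) · e^(−0.0963·12/12)
= -4.5175 × 0.908192 = -4.10
Short position value = −(long value) = CHF 4.10

CHF 4.10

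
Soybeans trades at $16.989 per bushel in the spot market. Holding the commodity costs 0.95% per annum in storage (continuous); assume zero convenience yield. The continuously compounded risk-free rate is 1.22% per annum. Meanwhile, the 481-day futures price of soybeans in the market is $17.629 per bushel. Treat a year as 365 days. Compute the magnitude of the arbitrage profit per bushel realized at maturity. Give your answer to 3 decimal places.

Fair futures: F* = S·e^(carry·T), with carry = (r + u) = 0.0122 + 0.0095 = 0.0217
F* = 16.989 · e^(0.0217 × 481/365) = 16.989 · e^0.028596 = 16.989 × 1.029009 = $17.4818
Market $17.629 > fair $17.4818: forward overpriced → cash-and-carry (buy spot, short the forward).
At maturity, profit = |F_mkt − F*| = |17.629 − 17.4818| = $0.147 per bushel

$0.147 per bushel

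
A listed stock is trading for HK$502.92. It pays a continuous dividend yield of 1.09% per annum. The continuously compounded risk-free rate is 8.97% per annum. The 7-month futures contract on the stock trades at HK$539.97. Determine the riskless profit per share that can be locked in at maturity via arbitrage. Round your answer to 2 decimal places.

Fair futures: F* = S·e^(carry·T), with carry = (r − q) = 0.0897 − 0.0109 = 0.0788
F* = 502.92 · e^(0.0788 × 7/12) = 502.92 · e^0.045967 = 502.92 × 1.047040 = HK$526.5774
Market HK$539.97 > fair HK$526.5774: forward overpriced → cash-and-carry (buy spot, short the forward).
At maturity, profit = |F_mkt − F*| = |539.97 − 526.5774| = HK$13.39 per share

HK$13.39 per share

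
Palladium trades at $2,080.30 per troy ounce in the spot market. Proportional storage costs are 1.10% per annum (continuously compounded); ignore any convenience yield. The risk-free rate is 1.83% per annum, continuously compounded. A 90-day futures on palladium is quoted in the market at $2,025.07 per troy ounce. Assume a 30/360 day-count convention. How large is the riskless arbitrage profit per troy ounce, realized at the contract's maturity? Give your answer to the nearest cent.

$70.52 per troy ounce

Fair futures: F* = S·e^(carry·T), with carry = (r + u) = 0.0183 + 0.0110 = 0.0293
F* = 2080.30 · e^(0.0293 × 90/360) = 2080.30 · e^0.00732500 = 2080.30 × 1.00735189 = $2095.5941
Market $2025.07 < fair $2095.5941: forward underpriced → reverse cash-and-carry (short spot, go long the forward).
At maturity, profit = |F_mkt − F*| = |2025.07 − 2095.5941| = $70.52 per troy ounce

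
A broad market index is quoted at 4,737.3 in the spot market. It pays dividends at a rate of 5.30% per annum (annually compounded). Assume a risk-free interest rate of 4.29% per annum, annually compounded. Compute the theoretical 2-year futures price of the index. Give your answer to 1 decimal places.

4,646.9

F = S · (1+r)^T / (1+q)^T
= 4737.3 × 1.087640 / 1.108809 = 4737.3 × 0.980908
F = 4,646.9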